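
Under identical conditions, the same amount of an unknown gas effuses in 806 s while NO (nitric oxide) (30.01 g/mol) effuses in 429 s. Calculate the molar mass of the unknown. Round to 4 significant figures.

Graham's law gives t_X/t_NO = √(M_X/M_NO).
806/429 = 1.879 = √(M_X/30.01)
M_X = 30.01 × 1.879² = 30.01 × 3.530 = 105.9 g/mol

105.9 g/mol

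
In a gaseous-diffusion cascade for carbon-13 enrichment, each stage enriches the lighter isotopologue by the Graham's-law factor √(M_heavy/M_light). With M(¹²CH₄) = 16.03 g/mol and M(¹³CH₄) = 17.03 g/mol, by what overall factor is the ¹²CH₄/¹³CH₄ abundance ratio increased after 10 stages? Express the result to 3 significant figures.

Overall factor = α^10 with α = √(17.03/16.03), i.e. (17.03/16.03)^(10/2).
= 1.06238^5 = 1.35.

1.35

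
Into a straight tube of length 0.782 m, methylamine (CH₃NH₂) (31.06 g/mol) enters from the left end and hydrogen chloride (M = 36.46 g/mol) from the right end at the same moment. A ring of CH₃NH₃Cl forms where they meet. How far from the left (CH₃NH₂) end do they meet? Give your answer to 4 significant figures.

The fronts meet when d_CH₃NH₂ + d_HCl = L with d_CH₃NH₂/d_HCl = √(M_HCl/M_CH₃NH₂) (Graham's law). Here √(M_HCl/M_CH₃NH₂) = √(36.46/31.06) = 1.083.
With d_CH₃NH₂ + d_HCl = 0.782 m, d_HCl = 0.782/(1 + 1.083) = 0.3753 m.
d_CH₃NH₂ = 0.782 − 0.3753 = 0.4067 m.

0.4067 m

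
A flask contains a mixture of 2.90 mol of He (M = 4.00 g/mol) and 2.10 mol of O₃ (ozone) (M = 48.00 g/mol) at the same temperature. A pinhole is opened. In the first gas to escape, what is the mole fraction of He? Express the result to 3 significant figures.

Effusion rate of each component ∝ n_i/√M_i (partial pressure × 1/√M).
So x_He in the escaping gas = (n_He/√M_He) / Σ(n_i/√M_i)
= (2.90/√4.00) / (2.90/√4.00 + 2.10/√48.00) = 1.450/(1.450 + 0.3031) = 0.827.

0.827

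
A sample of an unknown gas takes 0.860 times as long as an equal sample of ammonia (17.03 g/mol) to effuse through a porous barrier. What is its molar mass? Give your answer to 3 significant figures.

Using Graham's law: t_X/t_NH₃ = √(M_X/M_NH₃).
0.860 = √(M_X/17.03)
M_X = 17.03 × 0.860² = 17.03 × 0.7396 = 12.6 g/mol

12.6 g/mol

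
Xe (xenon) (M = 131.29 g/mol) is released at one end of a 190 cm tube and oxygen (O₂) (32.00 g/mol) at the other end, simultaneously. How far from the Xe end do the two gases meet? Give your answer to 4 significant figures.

The fronts meet when d_Xe + d_O₂ = L with d_Xe/d_O₂ = √(M_O₂/M_Xe) (Graham's law). Here √(M_O₂/M_Xe) = √(32.00/131.29) = 0.4937.
With d_Xe + d_O₂ = 190 cm, d_O₂ = 190/(1 + 0.4937) = 127.2 cm.
d_Xe = 190 − 127.2 = 62.80 cm.

62.80 cm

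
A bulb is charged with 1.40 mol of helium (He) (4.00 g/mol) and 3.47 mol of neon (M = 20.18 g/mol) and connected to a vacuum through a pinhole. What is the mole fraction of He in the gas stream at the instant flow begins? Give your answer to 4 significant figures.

Each component's effusion rate ∝ (its partial pressure)·(1/√M) ∝ n_i/√M_i.
Mole fraction of He in the effusate = (n_He/√M_He) / (n_He/√M_He + n_Ne/√M_Ne)
= (1.40/√4.00) / (1.40/√4.00 + 3.47/√20.18) = 0.7000/(0.7000 + 0.7724) = 0.4754.

0.4754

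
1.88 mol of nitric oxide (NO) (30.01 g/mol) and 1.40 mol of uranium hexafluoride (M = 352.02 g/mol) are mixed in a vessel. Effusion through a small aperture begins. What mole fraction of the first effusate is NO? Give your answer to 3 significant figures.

0.821

Rate_i ∝ x_i/√M_i (Graham's law weighted by mole fraction), so the effusate composition follows n_i/√M_i.
So x_NO in the escaping gas = (n_NO/√M_NO) / Σ(n_i/√M_i)
= (1.88/√30.01) / (1.88/√30.01 + 1.40/√352.02) = 0.3432/(0.3432 + 0.07462) = 0.821.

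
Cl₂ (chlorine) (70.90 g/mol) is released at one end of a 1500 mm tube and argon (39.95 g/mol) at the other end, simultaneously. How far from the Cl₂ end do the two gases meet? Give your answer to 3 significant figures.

643 mm

The fronts meet when d_Cl₂ + d_Ar = L with d_Cl₂/d_Ar = √(M_Ar/M_Cl₂) (Graham's law). Here √(M_Ar/M_Cl₂) = √(39.95/70.90) = 0.7506.
With d_Cl₂ + d_Ar = 1500 mm, d_Ar = 1500/(1 + 0.7506) = 856.8 mm.
d_Cl₂ = 1500 − 856.8 = 643 mm.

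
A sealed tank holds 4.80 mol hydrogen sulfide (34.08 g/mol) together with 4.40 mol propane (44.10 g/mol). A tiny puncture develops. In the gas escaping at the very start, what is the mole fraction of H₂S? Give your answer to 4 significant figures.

Rate_i ∝ x_i/√M_i (Graham's law weighted by mole fraction), so the effusate composition follows n_i/√M_i.
x_H₂S(eff) = (n_H₂S/√M_H₂S) / (n_H₂S/√M_H₂S + n_C₃H₈/√M_C₃H₈)
= (4.80/√34.08) / (4.80/√34.08 + 4.40/√44.10) = 0.8222/(0.8222 + 0.6626) = 0.5538.

0.5538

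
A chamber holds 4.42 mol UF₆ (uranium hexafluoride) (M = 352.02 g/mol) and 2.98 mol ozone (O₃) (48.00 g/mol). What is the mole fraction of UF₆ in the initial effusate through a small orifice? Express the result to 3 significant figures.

0.354

The effusion rate of species i is ∝ p_i/√M_i ∝ n_i/√M_i.
So x_UF₆ in the escaping gas = (n_UF₆/√M_UF₆) / Σ(n_i/√M_i)
= (4.42/√352.02) / (4.42/√352.02 + 2.98/√48.00) = 0.2356/(0.2356 + 0.4301) = 0.354.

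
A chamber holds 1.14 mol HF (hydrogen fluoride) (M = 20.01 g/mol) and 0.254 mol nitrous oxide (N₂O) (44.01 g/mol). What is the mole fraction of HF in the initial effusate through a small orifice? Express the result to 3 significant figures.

Each component's effusion rate ∝ (its partial pressure)·(1/√M) ∝ n_i/√M_i.
Mole fraction of HF in the effusate = (n_HF/√M_HF) / (n_HF/√M_HF + n_N₂O/√M_N₂O)
= (1.14/√20.01) / (1.14/√20.01 + 0.254/√44.01) = 0.2548/(0.2548 + 0.03829) = 0.869.

0.869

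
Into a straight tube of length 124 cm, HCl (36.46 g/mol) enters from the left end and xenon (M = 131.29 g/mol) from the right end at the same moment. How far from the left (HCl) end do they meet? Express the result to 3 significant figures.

Graham's law gives d_HCl/d_Xe = rate_HCl/rate_Xe = √(M_Xe/M_HCl) = √(131.29/36.46) = 1.898.
With d_HCl + d_Xe = 124 cm, d_Xe = 124/(1 + 1.898) = 42.79 cm.
d_HCl = 124 − 42.79 = 81.2 cm.

81.2 cm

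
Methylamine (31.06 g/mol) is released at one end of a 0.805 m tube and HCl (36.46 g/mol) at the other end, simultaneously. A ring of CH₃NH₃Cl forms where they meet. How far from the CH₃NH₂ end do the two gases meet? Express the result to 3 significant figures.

0.419 m

Distances travelled in equal time are proportional to diffusion rates, so d_CH₃NH₂/d_HCl = √(M_HCl/M_CH₃NH₂) = √(36.46/31.06) = 1.083.
With d_CH₃NH₂ + d_HCl = 0.805 m, d_HCl = 0.805/(1 + 1.083) = 0.3864 m.
d_CH₃NH₂ = 0.805 − 0.3864 = 0.419 m.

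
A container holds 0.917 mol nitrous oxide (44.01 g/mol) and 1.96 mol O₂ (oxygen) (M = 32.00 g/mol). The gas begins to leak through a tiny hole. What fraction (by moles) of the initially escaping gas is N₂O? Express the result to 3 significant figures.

0.285

Each component's effusion rate ∝ (its partial pressure)·(1/√M) ∝ n_i/√M_i.
So x_N₂O in the escaping gas = (n_N₂O/√M_N₂O) / Σ(n_i/√M_i)
= (0.917/√44.01) / (0.917/√44.01 + 1.96/√32.00) = 0.1382/(0.1382 + 0.3465) = 0.285.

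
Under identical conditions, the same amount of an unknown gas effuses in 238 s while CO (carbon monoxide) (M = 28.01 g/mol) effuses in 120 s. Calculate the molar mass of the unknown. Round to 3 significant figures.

110 g/mol

From Graham's law, t_X/t_CO = √(M_X/M_CO).
238/120 = 1.983 = √(M_X/28.01)
M_X = 28.01 × 1.983² = 28.01 × 3.934 = 110 g/mol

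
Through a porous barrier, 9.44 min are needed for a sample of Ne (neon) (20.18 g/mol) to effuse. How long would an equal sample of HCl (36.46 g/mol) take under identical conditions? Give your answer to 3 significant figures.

12.7 min

Since effusion rate ∝ 1/√M, t_HCl/t_Ne = √(M_HCl/M_Ne) = √(36.46/20.18) = √1.807 = 1.344.
So the time for HCl is 9.44 × 1.344 = 12.7 min.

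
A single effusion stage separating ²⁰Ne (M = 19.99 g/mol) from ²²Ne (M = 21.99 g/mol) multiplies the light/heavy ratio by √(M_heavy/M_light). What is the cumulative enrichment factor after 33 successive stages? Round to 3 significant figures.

4.82

The single-stage factor is √(M_heavy/M_light), so 33 stages give [√(21.99/19.99)]^33 = (21.99/19.99)^(33/2).
= 1.10005^(33/2) = 4.82.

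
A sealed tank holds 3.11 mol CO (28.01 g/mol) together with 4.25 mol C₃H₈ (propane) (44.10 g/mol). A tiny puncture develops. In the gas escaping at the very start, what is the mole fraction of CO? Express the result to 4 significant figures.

0.4787

The effusion rate of species i is ∝ p_i/√M_i ∝ n_i/√M_i.
Mole fraction of CO in the effusate = (n_CO/√M_CO) / (n_CO/√M_CO + n_C₃H₈/√M_C₃H₈)
= (3.11/√28.01) / (3.11/√28.01 + 4.25/√44.10) = 0.5876/(0.5876 + 0.6400) = 0.4787.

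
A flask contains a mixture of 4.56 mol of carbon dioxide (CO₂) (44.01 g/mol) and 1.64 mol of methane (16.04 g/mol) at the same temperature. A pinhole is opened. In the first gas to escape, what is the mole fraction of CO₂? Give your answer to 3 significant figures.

0.627

Each component's effusion rate ∝ (its partial pressure)·(1/√M) ∝ n_i/√M_i.
Mole fraction of CO₂ in the effusate = (n_CO₂/√M_CO₂) / (n_CO₂/√M_CO₂ + n_CH₄/√M_CH₄)
= (4.56/√44.01) / (4.56/√44.01 + 1.64/√16.04) = 0.6874/(0.6874 + 0.4095) = 0.627.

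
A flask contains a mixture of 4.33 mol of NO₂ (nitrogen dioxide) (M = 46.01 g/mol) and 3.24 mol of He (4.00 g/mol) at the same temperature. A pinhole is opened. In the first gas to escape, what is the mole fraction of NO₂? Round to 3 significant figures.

0.283

Each component's effusion rate ∝ (its partial pressure)·(1/√M) ∝ n_i/√M_i.
So x_NO₂ in the escaping gas = (n_NO₂/√M_NO₂) / Σ(n_i/√M_i)
= (4.33/√46.01) / (4.33/√46.01 + 3.24/√4.00) = 0.6384/(0.6384 + 1.620) = 0.283.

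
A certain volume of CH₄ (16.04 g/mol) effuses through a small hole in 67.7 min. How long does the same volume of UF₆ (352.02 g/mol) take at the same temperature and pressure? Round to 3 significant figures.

317 min

By Graham's law, t_UF₆/t_CH₄ = √(M_UF₆/M_CH₄) = √(352.02/16.04) = √21.95 = 4.685.
So the time for UF₆ is 67.7 × 4.685 = 317 min.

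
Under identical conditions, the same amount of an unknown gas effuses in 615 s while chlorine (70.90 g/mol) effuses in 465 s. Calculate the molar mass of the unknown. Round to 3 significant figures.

By Graham's law, t_X/t_Cl₂ = √(M_X/M_Cl₂).
615/465 = 1.323 = √(M_X/70.90)
M_X = 70.90 × 1.323² = 70.90 × 1.749 = 124 g/mol

124 g/mol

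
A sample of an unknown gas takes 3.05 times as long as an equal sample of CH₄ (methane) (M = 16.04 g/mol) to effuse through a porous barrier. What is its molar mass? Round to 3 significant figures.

From Graham's law, t_X/t_CH₄ = √(M_X/M_CH₄).
3.05 = √(M_X/16.04)
M_X = 16.04 × 3.05² = 16.04 × 9.302 = 149 g/mol

149 g/mol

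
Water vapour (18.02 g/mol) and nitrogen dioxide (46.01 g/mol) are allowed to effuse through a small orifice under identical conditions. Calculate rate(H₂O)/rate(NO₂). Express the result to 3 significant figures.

By Graham's law, rate_H₂O/rate_NO₂ = √(M_NO₂/M_H₂O) = √(46.01/18.02) = √2.553 = 1.60.

1.60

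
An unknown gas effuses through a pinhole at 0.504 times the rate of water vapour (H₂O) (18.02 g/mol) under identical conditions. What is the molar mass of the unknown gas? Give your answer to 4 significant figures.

By Graham's law, rate_X/rate_H₂O = √(M_H₂O/M_X).
0.504 = √(18.02/M_X)
M_X = 18.02 / 0.504² = 18.02 / 0.2540 = 70.94 g/mol

70.94 g/mol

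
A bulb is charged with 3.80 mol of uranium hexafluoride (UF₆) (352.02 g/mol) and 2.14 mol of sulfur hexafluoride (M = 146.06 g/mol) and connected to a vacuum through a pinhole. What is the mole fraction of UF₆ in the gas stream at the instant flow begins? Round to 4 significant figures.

Each component's effusion rate ∝ (its partial pressure)·(1/√M) ∝ n_i/√M_i.
Mole fraction of UF₆ in the effusate = (n_UF₆/√M_UF₆) / (n_UF₆/√M_UF₆ + n_SF₆/√M_SF₆)
= (3.80/√352.02) / (3.80/√352.02 + 2.14/√146.06) = 0.2025/(0.2025 + 0.1771) = 0.5335.

0.5335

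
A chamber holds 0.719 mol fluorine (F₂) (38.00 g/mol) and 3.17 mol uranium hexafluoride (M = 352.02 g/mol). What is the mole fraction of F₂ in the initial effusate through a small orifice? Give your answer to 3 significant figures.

0.408

Effusion rate of each component ∝ n_i/√M_i (partial pressure × 1/√M).
So x_F₂ in the escaping gas = (n_F₂/√M_F₂) / Σ(n_i/√M_i)
= (0.719/√38.00) / (0.719/√38.00 + 3.17/√352.02) = 0.1166/(0.1166 + 0.1690) = 0.408.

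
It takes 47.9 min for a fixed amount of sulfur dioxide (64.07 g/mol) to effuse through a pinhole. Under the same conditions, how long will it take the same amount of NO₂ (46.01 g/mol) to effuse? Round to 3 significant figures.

40.6 min

By Graham's law, t_NO₂/t_SO₂ = √(M_NO₂/M_SO₂) = √(46.01/64.07) = √0.7181 = 0.8474.
So the time for NO₂ is 47.9 × 0.8474 = 40.6 min.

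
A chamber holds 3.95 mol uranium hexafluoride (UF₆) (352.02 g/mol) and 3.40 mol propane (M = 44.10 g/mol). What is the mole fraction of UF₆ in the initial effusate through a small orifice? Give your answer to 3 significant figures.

Rate_i ∝ x_i/√M_i (Graham's law weighted by mole fraction), so the effusate composition follows n_i/√M_i.
Mole fraction of UF₆ in the effusate = (n_UF₆/√M_UF₆) / (n_UF₆/√M_UF₆ + n_C₃H₈/√M_C₃H₈)
= (3.95/√352.02) / (3.95/√352.02 + 3.40/√44.10) = 0.2105/(0.2105 + 0.5120) = 0.291.

0.291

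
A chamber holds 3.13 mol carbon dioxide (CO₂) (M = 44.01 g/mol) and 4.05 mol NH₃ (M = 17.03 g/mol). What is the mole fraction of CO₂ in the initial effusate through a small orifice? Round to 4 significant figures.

The effusion rate of species i is ∝ p_i/√M_i ∝ n_i/√M_i.
Mole fraction of CO₂ in the effusate = (n_CO₂/√M_CO₂) / (n_CO₂/√M_CO₂ + n_NH₃/√M_NH₃)
= (3.13/√44.01) / (3.13/√44.01 + 4.05/√17.03) = 0.4718/(0.4718 + 0.9814) = 0.3247.

0.3247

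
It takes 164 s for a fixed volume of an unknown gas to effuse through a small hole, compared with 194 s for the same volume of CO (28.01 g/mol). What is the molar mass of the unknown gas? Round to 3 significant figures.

Graham's law gives t_X/t_CO = √(M_X/M_CO).
164/194 = 0.8454 = √(M_X/28.01)
M_X = 28.01 × 0.8454² = 28.01 × 0.7146 = 20.0 g/mol

20.0 g/mol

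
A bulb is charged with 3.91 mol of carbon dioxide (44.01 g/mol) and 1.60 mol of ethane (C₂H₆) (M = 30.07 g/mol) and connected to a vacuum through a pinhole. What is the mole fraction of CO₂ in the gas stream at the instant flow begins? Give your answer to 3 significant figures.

0.669

Effusion rate of each component ∝ n_i/√M_i (partial pressure × 1/√M).
Mole fraction of CO₂ in the effusate = (n_CO₂/√M_CO₂) / (n_CO₂/√M_CO₂ + n_C₂H₆/√M_C₂H₆)
= (3.91/√44.01) / (3.91/√44.01 + 1.60/√30.07) = 0.5894/(0.5894 + 0.2918) = 0.669.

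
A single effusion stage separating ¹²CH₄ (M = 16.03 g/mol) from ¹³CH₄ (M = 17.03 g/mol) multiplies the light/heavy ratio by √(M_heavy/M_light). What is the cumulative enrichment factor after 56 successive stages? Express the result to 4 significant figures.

5.443

The single-stage factor is √(M_heavy/M_light), so 56 stages give [√(17.03/16.03)]^56 = (17.03/16.03)^(56/2).
= 1.06238^28 = 5.443.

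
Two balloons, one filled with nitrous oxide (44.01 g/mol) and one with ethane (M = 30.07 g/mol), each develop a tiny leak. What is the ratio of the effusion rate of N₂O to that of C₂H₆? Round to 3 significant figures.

Since effusion rate ∝ 1/√M, rate_N₂O/rate_C₂H₆ = √(M_C₂H₆/M_N₂O) = √(30.07/44.01) = √0.6833 = 0.827.

0.827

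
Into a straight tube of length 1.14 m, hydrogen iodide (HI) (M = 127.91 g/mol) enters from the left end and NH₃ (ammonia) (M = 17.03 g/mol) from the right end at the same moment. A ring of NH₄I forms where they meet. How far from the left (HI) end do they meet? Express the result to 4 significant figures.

0.3048 m

The fronts meet when d_HI + d_NH₃ = L with d_HI/d_NH₃ = √(M_NH₃/M_HI) (Graham's law). Here √(M_NH₃/M_HI) = √(17.03/127.91) = 0.3649.
With d_HI + d_NH₃ = 1.14 m, d_NH₃ = 1.14/(1 + 0.3649) = 0.8352 m.
d_HI = 1.14 − 0.8352 = 0.3048 m.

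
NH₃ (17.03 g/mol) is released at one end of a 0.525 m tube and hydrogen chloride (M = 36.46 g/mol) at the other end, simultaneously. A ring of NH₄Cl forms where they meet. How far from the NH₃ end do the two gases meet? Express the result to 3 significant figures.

Distances travelled in equal time are proportional to diffusion rates, so d_NH₃/d_HCl = √(M_HCl/M_NH₃) = √(36.46/17.03) = 1.463.
With d_NH₃ + d_HCl = 0.525 m, d_HCl = 0.525/(1 + 1.463) = 0.2131 m.
d_NH₃ = 0.525 − 0.2131 = 0.312 m.

0.312 m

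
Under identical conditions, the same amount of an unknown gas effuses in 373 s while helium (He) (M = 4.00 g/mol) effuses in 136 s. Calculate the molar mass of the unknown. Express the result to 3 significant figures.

By Graham's law, t_X/t_He = √(M_X/M_He).
373/136 = 2.743 = √(M_X/4.00)
M_X = 4.00 × 2.743² = 4.00 × 7.522 = 30.1 g/mol

30.1 g/mol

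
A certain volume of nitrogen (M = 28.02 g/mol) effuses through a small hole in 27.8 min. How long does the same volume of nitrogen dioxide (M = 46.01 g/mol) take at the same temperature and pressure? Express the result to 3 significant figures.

From Graham's law, t_NO₂/t_N₂ = √(M_NO₂/M_N₂) = √(46.01/28.02) = √1.642 = 1.281.
So the time for NO₂ is 27.8 × 1.281 = 35.6 min.

35.6 min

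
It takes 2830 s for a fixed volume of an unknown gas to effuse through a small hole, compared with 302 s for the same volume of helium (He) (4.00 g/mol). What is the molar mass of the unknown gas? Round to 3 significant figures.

Since effusion rate ∝ 1/√M, t_X/t_He = √(M_X/M_He).
2830/302 = 9.371 = √(M_X/4.00)
M_X = 4.00 × 9.371² = 4.00 × 87.81 = 351 g/mol

351 g/mol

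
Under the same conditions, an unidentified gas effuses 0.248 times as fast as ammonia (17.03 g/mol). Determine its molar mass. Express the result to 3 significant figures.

Since effusion rate ∝ 1/√M, rate_X/rate_NH₃ = √(M_NH₃/M_X).
0.248 = √(17.03/M_X)
M_X = 17.03 / 0.248² = 17.03 / 0.06150 = 277 g/mol

277 g/mol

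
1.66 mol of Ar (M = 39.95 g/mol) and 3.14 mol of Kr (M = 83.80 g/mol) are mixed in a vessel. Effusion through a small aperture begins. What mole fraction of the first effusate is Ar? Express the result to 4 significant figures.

0.4336

Each component's effusion rate ∝ (its partial pressure)·(1/√M) ∝ n_i/√M_i.
Mole fraction of Ar in the effusate = (n_Ar/√M_Ar) / (n_Ar/√M_Ar + n_Kr/√M_Kr)
= (1.66/√39.95) / (1.66/√39.95 + 3.14/√83.80) = 0.2626/(0.2626 + 0.3430) = 0.4336.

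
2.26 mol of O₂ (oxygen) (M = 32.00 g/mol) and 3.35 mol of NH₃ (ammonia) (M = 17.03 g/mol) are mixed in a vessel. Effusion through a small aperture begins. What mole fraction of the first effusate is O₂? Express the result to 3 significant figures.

The effusion rate of species i is ∝ p_i/√M_i ∝ n_i/√M_i.
Mole fraction of O₂ in the effusate = (n_O₂/√M_O₂) / (n_O₂/√M_O₂ + n_NH₃/√M_NH₃)
= (2.26/√32.00) / (2.26/√32.00 + 3.35/√17.03) = 0.3995/(0.3995 + 0.8118) = 0.330.

0.330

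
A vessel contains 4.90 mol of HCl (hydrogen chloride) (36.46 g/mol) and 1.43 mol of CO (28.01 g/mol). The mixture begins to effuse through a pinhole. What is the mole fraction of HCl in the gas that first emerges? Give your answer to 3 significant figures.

Rate_i ∝ x_i/√M_i (Graham's law weighted by mole fraction), so the effusate composition follows n_i/√M_i.
Mole fraction of HCl in the effusate = (n_HCl/√M_HCl) / (n_HCl/√M_HCl + n_CO/√M_CO)
= (4.90/√36.46) / (4.90/√36.46 + 1.43/√28.01) = 0.8115/(0.8115 + 0.2702) = 0.750.

0.750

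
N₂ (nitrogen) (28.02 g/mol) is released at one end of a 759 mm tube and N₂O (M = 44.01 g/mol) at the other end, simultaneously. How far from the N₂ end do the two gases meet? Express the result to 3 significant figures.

Graham's law gives d_N₂/d_N₂O = rate_N₂/rate_N₂O = √(M_N₂O/M_N₂) = √(44.01/28.02) = 1.253.
With d_N₂ + d_N₂O = 759 mm, d_N₂O = 759/(1 + 1.253) = 336.8 mm.
d_N₂ = 759 − 336.8 = 422 mm.

422 mm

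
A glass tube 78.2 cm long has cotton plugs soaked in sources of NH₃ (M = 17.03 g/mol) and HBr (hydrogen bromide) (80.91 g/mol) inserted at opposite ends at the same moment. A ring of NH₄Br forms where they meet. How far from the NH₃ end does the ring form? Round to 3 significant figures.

53.6 cm

The fronts meet when d_NH₃ + d_HBr = L with d_NH₃/d_HBr = √(M_HBr/M_NH₃) (Graham's law). Here √(M_HBr/M_NH₃) = √(80.91/17.03) = 2.180.
With d_NH₃ + d_HBr = 78.2 cm, d_HBr = 78.2/(1 + 2.180) = 24.59 cm.
d_NH₃ = 78.2 − 24.59 = 53.6 cm.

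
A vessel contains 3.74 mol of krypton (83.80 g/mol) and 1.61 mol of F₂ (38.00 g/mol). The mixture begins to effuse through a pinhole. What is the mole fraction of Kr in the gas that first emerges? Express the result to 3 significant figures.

Each component's effusion rate ∝ (its partial pressure)·(1/√M) ∝ n_i/√M_i.
So x_Kr in the escaping gas = (n_Kr/√M_Kr) / Σ(n_i/√M_i)
= (3.74/√83.80) / (3.74/√83.80 + 1.61/√38.00) = 0.4086/(0.4086 + 0.2612) = 0.610.

0.610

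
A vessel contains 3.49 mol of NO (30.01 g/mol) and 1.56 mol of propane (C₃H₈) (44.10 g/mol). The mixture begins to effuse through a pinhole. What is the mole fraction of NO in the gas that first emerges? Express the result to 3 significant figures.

0.731

Effusion rate of each component ∝ n_i/√M_i (partial pressure × 1/√M).
x_NO(eff) = (n_NO/√M_NO) / (n_NO/√M_NO + n_C₃H₈/√M_C₃H₈)
= (3.49/√30.01) / (3.49/√30.01 + 1.56/√44.10) = 0.6371/(0.6371 + 0.2349) = 0.731.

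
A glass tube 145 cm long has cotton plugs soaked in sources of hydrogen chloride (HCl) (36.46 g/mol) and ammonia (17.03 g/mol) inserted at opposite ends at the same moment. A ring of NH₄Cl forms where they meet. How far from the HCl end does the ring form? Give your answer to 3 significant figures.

58.9 cm

The fronts meet when d_HCl + d_NH₃ = L with d_HCl/d_NH₃ = √(M_NH₃/M_HCl) (Graham's law). Here √(M_NH₃/M_HCl) = √(17.03/36.46) = 0.6834.
With d_HCl + d_NH₃ = 145 cm, d_NH₃ = 145/(1 + 0.6834) = 86.13 cm.
d_HCl = 145 − 86.13 = 58.9 cm.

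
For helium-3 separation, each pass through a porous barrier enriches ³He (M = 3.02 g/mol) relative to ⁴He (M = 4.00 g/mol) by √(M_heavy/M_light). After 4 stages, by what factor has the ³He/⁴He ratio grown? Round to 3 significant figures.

Overall factor = α^4 with α = √(4.00/3.02), i.e. (4.00/3.02)^(4/2).
= 1.32450^2 = 1.75.

1.75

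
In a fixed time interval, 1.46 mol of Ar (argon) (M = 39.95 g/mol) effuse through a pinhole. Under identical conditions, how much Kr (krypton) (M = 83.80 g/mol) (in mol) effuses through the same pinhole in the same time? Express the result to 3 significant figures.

Graham's law gives rate_Kr/rate_Ar = √(M_Ar/M_Kr) = √(39.95/83.80) = √0.4767 = 0.6905.
So the amount for Kr is 1.46 × 0.6905 = 1.01 mol.

1.01 mol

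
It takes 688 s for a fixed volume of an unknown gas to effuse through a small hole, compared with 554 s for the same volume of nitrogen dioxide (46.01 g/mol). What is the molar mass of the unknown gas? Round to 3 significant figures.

By Graham's law, t_X/t_NO₂ = √(M_X/M_NO₂).
688/554 = 1.242 = √(M_X/46.01)
M_X = 46.01 × 1.242² = 46.01 × 1.542 = 71.0 g/mol

71.0 g/mol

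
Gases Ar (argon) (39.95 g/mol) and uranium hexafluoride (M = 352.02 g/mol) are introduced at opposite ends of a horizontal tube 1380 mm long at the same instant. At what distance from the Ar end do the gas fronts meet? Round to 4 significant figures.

1032 mm

In equal time, each gas travels a distance ∝ its rate ∝ 1/√M, so d_Ar/d_UF₆ = √(M_UF₆/M_Ar) = √(352.02/39.95) = 2.968.
With d_Ar + d_UF₆ = 1380 mm, d_UF₆ = 1380/(1 + 2.968) = 347.7 mm.
d_Ar = 1380 − 347.7 = 1032 mm.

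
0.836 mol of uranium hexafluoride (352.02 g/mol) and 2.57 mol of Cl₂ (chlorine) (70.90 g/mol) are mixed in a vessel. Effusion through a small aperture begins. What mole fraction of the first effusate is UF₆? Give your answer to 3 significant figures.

0.127

Each component's effusion rate ∝ (its partial pressure)·(1/√M) ∝ n_i/√M_i.
So x_UF₆ in the escaping gas = (n_UF₆/√M_UF₆) / Σ(n_i/√M_i)
= (0.836/√352.02) / (0.836/√352.02 + 2.57/√70.90) = 0.04456/(0.04456 + 0.3052) = 0.127.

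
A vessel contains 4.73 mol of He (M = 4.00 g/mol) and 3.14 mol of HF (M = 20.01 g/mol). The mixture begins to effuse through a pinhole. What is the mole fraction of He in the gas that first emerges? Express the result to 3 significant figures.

0.771

Each component's effusion rate ∝ (its partial pressure)·(1/√M) ∝ n_i/√M_i.
Mole fraction of He in the effusate = (n_He/√M_He) / (n_He/√M_He + n_HF/√M_HF)
= (4.73/√4.00) / (4.73/√4.00 + 3.14/√20.01) = 2.365/(2.365 + 0.7019) = 0.771.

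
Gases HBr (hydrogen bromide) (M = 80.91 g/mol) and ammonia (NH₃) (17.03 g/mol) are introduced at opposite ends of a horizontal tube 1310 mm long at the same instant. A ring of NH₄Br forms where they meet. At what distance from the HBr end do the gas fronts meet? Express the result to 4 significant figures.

Distances travelled in equal time are proportional to diffusion rates, so d_HBr/d_NH₃ = √(M_NH₃/M_HBr) = √(17.03/80.91) = 0.4588.
With d_HBr + d_NH₃ = 1310 mm, d_NH₃ = 1310/(1 + 0.4588) = 898.0 mm.
d_HBr = 1310 − 898.0 = 412.0 mm.

412.0 mm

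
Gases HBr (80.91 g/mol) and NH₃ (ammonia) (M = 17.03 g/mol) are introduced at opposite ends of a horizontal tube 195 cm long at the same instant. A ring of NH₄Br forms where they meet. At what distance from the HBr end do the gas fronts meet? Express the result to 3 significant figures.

Distances travelled in equal time are proportional to diffusion rates, so d_HBr/d_NH₃ = √(M_NH₃/M_HBr) = √(17.03/80.91) = 0.4588.
With d_HBr + d_NH₃ = 195 cm, d_NH₃ = 195/(1 + 0.4588) = 133.7 cm.
d_HBr = 195 − 133.7 = 61.3 cm.

61.3 cm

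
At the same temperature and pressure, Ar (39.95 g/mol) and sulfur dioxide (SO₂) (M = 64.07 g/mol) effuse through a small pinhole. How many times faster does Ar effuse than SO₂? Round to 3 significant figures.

1.27

Graham's law gives rate_Ar/rate_SO₂ = √(M_SO₂/M_Ar) = √(64.07/39.95) = √1.604 = 1.27.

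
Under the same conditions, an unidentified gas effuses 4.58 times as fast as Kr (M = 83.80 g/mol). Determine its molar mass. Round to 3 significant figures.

3.99 g/mol

From Graham's law, rate_X/rate_Kr = √(M_Kr/M_X).
4.58 = √(83.80/M_X)
M_X = 83.80 / 4.58² = 83.80 / 20.98 = 3.99 g/mol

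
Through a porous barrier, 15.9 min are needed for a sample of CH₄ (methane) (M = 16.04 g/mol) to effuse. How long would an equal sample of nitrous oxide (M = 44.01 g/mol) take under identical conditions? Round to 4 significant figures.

26.34 min

Graham's law gives t_N₂O/t_CH₄ = √(M_N₂O/M_CH₄) = √(44.01/16.04) = √2.744 = 1.656.
So the time for N₂O is 15.9 × 1.656 = 26.34 min.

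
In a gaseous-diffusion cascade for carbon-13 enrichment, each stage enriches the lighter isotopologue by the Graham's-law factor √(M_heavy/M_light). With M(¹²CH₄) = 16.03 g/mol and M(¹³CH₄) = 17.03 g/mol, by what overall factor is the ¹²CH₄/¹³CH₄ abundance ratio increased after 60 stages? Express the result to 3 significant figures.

6.14

Each stage multiplies the ratio by α = √(17.03/16.03), so after 60 stages the overall factor is α^60 = (17.03/16.03)^(60/2).
= 1.06238^30 = 6.14.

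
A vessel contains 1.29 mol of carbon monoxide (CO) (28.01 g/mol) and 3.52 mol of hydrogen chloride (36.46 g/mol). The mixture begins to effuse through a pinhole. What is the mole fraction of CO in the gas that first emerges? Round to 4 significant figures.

The effusion rate of species i is ∝ p_i/√M_i ∝ n_i/√M_i.
So x_CO in the escaping gas = (n_CO/√M_CO) / Σ(n_i/√M_i)
= (1.29/√28.01) / (1.29/√28.01 + 3.52/√36.46) = 0.2437/(0.2437 + 0.5830) = 0.2948.

0.2948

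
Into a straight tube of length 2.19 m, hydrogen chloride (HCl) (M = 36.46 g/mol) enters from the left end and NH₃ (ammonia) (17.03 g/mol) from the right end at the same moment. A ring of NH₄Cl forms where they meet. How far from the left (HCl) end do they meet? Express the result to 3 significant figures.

0.889 m

Graham's law gives d_HCl/d_NH₃ = rate_HCl/rate_NH₃ = √(M_NH₃/M_HCl) = √(17.03/36.46) = 0.6834.
With d_HCl + d_NH₃ = 2.19 m, d_NH₃ = 2.19/(1 + 0.6834) = 1.301 m.
d_HCl = 2.19 − 1.301 = 0.889 m.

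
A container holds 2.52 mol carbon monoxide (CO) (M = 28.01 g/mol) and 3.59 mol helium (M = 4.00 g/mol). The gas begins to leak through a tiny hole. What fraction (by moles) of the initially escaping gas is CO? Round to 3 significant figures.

The effusion rate of species i is ∝ p_i/√M_i ∝ n_i/√M_i.
x_CO(eff) = (n_CO/√M_CO) / (n_CO/√M_CO + n_He/√M_He)
= (2.52/√28.01) / (2.52/√28.01 + 3.59/√4.00) = 0.4762/(0.4762 + 1.795) = 0.210.

0.210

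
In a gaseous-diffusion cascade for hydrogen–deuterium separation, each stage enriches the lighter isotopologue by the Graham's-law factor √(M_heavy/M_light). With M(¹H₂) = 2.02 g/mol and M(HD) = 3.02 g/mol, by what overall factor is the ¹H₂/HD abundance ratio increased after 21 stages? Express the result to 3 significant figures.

68.2

Each stage multiplies the ratio by α = √(3.02/2.02), so after 21 stages the overall factor is α^21 = (3.02/2.02)^(21/2).
= 1.49505^(21/2) = 68.2.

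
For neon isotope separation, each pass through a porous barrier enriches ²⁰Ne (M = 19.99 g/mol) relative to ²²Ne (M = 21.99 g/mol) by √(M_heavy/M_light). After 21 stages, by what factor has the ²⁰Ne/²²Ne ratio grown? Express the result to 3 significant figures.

Each stage multiplies the ratio by α = √(21.99/19.99), so after 21 stages the overall factor is α^21 = (21.99/19.99)^(21/2).
= 1.10005^(21/2) = 2.72.

2.72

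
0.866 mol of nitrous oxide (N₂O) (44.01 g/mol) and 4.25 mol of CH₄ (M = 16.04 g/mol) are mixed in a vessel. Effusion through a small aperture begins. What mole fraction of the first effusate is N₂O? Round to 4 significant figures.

Each component's effusion rate ∝ (its partial pressure)·(1/√M) ∝ n_i/√M_i.
x_N₂O(eff) = (n_N₂O/√M_N₂O) / (n_N₂O/√M_N₂O + n_CH₄/√M_CH₄)
= (0.866/√44.01) / (0.866/√44.01 + 4.25/√16.04) = 0.1305/(0.1305 + 1.061) = 0.1095.

0.1095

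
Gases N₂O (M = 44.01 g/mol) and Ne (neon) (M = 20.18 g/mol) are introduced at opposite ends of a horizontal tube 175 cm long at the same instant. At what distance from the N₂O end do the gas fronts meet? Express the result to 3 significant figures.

Distances travelled in equal time are proportional to diffusion rates, so d_N₂O/d_Ne = √(M_Ne/M_N₂O) = √(20.18/44.01) = 0.6772.
With d_N₂O + d_Ne = 175 cm, d_Ne = 175/(1 + 0.6772) = 104.3 cm.
d_N₂O = 175 − 104.3 = 70.7 cm.

70.7 cm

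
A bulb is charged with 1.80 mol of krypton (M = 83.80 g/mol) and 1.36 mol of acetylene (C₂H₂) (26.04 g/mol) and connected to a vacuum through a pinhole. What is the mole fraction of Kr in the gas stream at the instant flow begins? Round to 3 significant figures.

Rate_i ∝ x_i/√M_i (Graham's law weighted by mole fraction), so the effusate composition follows n_i/√M_i.
Mole fraction of Kr in the effusate = (n_Kr/√M_Kr) / (n_Kr/√M_Kr + n_C₂H₂/√M_C₂H₂)
= (1.80/√83.80) / (1.80/√83.80 + 1.36/√26.04) = 0.1966/(0.1966 + 0.2665) = 0.425.

0.425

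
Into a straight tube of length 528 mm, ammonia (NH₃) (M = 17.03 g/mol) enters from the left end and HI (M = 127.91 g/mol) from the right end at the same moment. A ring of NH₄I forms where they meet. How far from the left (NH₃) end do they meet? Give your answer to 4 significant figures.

386.8 mm

Graham's law gives d_NH₃/d_HI = rate_NH₃/rate_HI = √(M_HI/M_NH₃) = √(127.91/17.03) = 2.741.
With d_NH₃ + d_HI = 528 mm, d_HI = 528/(1 + 2.741) = 141.2 mm.
d_NH₃ = 528 − 141.2 = 386.8 mm.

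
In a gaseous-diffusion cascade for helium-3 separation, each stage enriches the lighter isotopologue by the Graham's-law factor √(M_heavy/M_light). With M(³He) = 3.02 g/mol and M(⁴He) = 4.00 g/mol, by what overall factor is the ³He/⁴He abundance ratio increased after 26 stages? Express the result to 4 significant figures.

Each stage multiplies the ratio by α = √(4.00/3.02), so after 26 stages the overall factor is α^26 = (4.00/3.02)^(26/2).
= 1.32450^13 = 38.61.

38.61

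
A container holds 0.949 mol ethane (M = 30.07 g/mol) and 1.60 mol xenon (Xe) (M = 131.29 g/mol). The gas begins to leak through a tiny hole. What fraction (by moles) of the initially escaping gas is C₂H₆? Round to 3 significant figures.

0.553

Each component's effusion rate ∝ (its partial pressure)·(1/√M) ∝ n_i/√M_i.
x_C₂H₆(eff) = (n_C₂H₆/√M_C₂H₆) / (n_C₂H₆/√M_C₂H₆ + n_Xe/√M_Xe)
= (0.949/√30.07) / (0.949/√30.07 + 1.60/√131.29) = 0.1731/(0.1731 + 0.1396) = 0.553.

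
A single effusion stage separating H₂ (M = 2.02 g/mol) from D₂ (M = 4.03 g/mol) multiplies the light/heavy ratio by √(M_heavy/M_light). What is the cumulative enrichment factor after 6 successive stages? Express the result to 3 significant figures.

7.94

After 6 stages the ratio has grown by (√(4.03/2.02))^6 = (4.03/2.02)^(6/2).
= 1.99505^3 = 7.94.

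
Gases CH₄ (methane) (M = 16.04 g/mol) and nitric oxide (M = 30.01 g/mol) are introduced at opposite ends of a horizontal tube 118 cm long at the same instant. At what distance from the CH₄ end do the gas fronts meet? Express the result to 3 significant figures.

The fronts meet when d_CH₄ + d_NO = L with d_CH₄/d_NO = √(M_NO/M_CH₄) (Graham's law). Here √(M_NO/M_CH₄) = √(30.01/16.04) = 1.368.
With d_CH₄ + d_NO = 118 cm, d_NO = 118/(1 + 1.368) = 49.83 cm.
d_CH₄ = 118 − 49.83 = 68.2 cm.

68.2 cm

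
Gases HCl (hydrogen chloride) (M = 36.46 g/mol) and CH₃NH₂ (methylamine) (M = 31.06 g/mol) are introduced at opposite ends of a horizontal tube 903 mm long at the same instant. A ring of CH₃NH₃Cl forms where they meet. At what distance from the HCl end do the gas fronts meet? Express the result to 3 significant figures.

Distances travelled in equal time are proportional to diffusion rates, so d_HCl/d_CH₃NH₂ = √(M_CH₃NH₂/M_HCl) = √(31.06/36.46) = 0.9230.
With d_HCl + d_CH₃NH₂ = 903 mm, d_CH₃NH₂ = 903/(1 + 0.9230) = 469.6 mm.
d_HCl = 903 − 469.6 = 433 mm.

433 mm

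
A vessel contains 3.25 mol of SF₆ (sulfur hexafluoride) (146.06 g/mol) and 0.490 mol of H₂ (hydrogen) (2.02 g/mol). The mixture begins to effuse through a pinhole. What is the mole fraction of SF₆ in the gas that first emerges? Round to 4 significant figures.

0.4382

The effusion rate of species i is ∝ p_i/√M_i ∝ n_i/√M_i.
Mole fraction of SF₆ in the effusate = (n_SF₆/√M_SF₆) / (n_SF₆/√M_SF₆ + n_H₂/√M_H₂)
= (3.25/√146.06) / (3.25/√146.06 + 0.490/√2.02) = 0.2689/(0.2689 + 0.3448) = 0.4382.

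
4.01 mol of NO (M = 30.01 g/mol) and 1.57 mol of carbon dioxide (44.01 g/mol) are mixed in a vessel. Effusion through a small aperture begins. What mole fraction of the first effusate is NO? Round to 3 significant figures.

0.756

Each component's effusion rate ∝ (its partial pressure)·(1/√M) ∝ n_i/√M_i.
So x_NO in the escaping gas = (n_NO/√M_NO) / Σ(n_i/√M_i)
= (4.01/√30.01) / (4.01/√30.01 + 1.57/√44.01) = 0.7320/(0.7320 + 0.2367) = 0.756.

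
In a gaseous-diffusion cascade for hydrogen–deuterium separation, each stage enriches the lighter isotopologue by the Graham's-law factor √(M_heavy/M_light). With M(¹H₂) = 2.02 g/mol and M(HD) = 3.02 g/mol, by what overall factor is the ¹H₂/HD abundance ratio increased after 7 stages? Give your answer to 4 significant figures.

4.086

Overall factor = α^7 with α = √(3.02/2.02), i.e. (3.02/2.02)^(7/2).
= 1.49505^(7/2) = 4.086.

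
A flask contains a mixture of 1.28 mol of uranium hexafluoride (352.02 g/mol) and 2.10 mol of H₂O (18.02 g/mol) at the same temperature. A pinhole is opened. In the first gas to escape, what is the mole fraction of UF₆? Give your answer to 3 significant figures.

Effusion rate of each component ∝ n_i/√M_i (partial pressure × 1/√M).
So x_UF₆ in the escaping gas = (n_UF₆/√M_UF₆) / Σ(n_i/√M_i)
= (1.28/√352.02) / (1.28/√352.02 + 2.10/√18.02) = 0.06822/(0.06822 + 0.4947) = 0.121.

0.121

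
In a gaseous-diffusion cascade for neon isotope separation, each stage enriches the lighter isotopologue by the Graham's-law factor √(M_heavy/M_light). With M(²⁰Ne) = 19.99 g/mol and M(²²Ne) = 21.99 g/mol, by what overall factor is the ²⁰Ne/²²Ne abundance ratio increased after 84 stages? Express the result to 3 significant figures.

54.9

After 84 stages the ratio has grown by (√(21.99/19.99))^84 = (21.99/19.99)^(84/2).
= 1.10005^42 = 54.9.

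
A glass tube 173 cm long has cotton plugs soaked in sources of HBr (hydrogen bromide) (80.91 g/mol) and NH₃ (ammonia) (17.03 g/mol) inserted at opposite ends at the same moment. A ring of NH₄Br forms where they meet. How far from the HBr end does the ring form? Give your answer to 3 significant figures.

The fronts meet when d_HBr + d_NH₃ = L with d_HBr/d_NH₃ = √(M_NH₃/M_HBr) (Graham's law). Here √(M_NH₃/M_HBr) = √(17.03/80.91) = 0.4588.
With d_HBr + d_NH₃ = 173 cm, d_NH₃ = 173/(1 + 0.4588) = 118.6 cm.
d_HBr = 173 − 118.6 = 54.4 cm.

54.4 cm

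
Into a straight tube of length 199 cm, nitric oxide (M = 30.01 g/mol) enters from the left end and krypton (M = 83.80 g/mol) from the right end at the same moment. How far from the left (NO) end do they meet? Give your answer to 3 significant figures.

124 cm

Graham's law gives d_NO/d_Kr = rate_NO/rate_Kr = √(M_Kr/M_NO) = √(83.80/30.01) = 1.671.
With d_NO + d_Kr = 199 cm, d_Kr = 199/(1 + 1.671) = 74.50 cm.
d_NO = 199 − 74.50 = 124 cm.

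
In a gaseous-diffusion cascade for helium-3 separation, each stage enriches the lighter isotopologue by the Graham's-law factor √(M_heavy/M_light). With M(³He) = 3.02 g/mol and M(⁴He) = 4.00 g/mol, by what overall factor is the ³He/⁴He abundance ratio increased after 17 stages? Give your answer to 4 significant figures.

Each stage multiplies the ratio by α = √(4.00/3.02), so after 17 stages the overall factor is α^17 = (4.00/3.02)^(17/2).
= 1.32450^(17/2) = 10.90.

10.90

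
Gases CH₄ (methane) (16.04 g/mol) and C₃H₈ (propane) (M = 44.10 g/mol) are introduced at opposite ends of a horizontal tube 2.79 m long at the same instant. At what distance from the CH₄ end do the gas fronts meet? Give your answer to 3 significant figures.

1.74 m

Distances travelled in equal time are proportional to diffusion rates, so d_CH₄/d_C₃H₈ = √(M_C₃H₈/M_CH₄) = √(44.10/16.04) = 1.658.
With d_CH₄ + d_C₃H₈ = 2.79 m, d_C₃H₈ = 2.79/(1 + 1.658) = 1.050 m.
d_CH₄ = 2.79 − 1.050 = 1.74 m.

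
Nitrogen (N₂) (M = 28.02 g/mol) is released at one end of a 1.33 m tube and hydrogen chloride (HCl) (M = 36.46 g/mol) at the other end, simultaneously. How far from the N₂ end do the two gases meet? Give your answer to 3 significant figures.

0.709 m

The fronts meet when d_N₂ + d_HCl = L with d_N₂/d_HCl = √(M_HCl/M_N₂) (Graham's law). Here √(M_HCl/M_N₂) = √(36.46/28.02) = 1.141.
With d_N₂ + d_HCl = 1.33 m, d_HCl = 1.33/(1 + 1.141) = 0.6213 m.
d_N₂ = 1.33 − 0.6213 = 0.709 m.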